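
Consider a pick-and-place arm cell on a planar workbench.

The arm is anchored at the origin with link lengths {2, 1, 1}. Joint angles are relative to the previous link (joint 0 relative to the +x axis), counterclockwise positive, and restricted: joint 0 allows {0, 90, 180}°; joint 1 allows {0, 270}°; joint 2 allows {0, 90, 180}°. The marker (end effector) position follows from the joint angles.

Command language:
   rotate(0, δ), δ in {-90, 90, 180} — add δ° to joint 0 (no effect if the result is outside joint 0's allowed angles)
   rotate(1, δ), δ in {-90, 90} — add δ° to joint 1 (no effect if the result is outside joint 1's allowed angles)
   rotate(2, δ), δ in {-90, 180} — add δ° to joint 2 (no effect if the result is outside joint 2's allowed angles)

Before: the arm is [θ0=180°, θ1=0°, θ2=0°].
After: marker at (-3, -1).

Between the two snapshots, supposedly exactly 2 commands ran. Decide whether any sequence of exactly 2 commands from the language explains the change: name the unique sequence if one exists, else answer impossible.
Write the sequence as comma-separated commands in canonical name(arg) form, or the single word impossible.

rotate(2, 180), rotate(2, -90)

key: order matters: swapping rotate(2, 180) and rotate(2, -90) lands elsewhere
initial: [θ0=180°, θ1=0°, θ2=0°]
[1] after rotate(2, 180): [θ0=180°, θ1=0°, θ2=180°]
[2] after rotate(2, -90): [θ0=180°, θ1=0°, θ2=90°]
all 49 alternatives checked — unique.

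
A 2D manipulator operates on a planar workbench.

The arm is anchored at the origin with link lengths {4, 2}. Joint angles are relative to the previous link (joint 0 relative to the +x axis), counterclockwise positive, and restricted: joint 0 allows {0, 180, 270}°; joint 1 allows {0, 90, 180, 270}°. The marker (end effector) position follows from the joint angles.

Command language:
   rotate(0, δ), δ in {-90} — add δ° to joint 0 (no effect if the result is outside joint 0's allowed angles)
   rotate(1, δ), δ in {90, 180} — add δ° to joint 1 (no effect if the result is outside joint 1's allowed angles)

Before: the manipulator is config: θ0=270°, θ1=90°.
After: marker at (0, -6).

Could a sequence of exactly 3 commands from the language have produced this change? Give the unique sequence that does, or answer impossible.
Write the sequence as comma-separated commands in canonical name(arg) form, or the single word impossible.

rotate(1, 90), rotate(1, 90), rotate(1, 90)

t0: config: θ0=270°, θ1=90°
step 1 (rotate(1, 90)): config: θ0=270°, θ1=180°
step 2 (rotate(1, 90)): config: θ0=270°, θ1=270°
step 3 (rotate(1, 90)): config: θ0=270°, θ1=0°
no other 3-command option fits: unique.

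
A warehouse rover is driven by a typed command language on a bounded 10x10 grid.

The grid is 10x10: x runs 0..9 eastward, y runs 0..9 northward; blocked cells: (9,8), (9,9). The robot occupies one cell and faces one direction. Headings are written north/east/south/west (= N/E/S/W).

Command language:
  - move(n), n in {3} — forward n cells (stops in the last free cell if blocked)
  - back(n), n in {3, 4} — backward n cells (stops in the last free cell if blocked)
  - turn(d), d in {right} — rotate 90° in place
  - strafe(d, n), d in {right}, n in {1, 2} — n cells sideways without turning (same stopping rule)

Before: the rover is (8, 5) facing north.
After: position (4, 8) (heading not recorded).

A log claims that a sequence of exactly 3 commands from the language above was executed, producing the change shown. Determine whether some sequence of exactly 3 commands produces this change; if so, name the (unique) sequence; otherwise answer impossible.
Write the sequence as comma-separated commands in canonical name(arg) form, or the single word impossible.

key: running back(4) before move(3) would end elsewhere — order is forced
initial: (8, 5) facing north
[1] after move(3): (8, 8) facing north
[2] after turn(right): (8, 8) facing east
[3] after back(4): (4, 8) facing east
no rival 3-sequence matches.

move(3), turn(right), back(4)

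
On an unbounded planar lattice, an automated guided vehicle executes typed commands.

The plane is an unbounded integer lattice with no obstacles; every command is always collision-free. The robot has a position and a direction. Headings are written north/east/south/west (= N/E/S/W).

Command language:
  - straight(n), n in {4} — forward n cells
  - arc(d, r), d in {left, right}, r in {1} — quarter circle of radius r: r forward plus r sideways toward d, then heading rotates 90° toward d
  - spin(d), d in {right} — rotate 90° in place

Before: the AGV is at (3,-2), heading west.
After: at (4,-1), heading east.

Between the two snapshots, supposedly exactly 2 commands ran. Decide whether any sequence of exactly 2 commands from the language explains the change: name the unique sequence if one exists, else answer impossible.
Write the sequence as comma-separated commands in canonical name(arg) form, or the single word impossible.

key: order matters: swapping spin(right) and arc(right, 1) lands elsewhere
start: at (3,-2), heading west
t=1 spin(right) ⇒ at (3,-2), heading north
t=2 arc(right, 1) ⇒ at (4,-1), heading east
uniquely the one of 16 2-step routes that fits.

spin(right), arc(right, 1)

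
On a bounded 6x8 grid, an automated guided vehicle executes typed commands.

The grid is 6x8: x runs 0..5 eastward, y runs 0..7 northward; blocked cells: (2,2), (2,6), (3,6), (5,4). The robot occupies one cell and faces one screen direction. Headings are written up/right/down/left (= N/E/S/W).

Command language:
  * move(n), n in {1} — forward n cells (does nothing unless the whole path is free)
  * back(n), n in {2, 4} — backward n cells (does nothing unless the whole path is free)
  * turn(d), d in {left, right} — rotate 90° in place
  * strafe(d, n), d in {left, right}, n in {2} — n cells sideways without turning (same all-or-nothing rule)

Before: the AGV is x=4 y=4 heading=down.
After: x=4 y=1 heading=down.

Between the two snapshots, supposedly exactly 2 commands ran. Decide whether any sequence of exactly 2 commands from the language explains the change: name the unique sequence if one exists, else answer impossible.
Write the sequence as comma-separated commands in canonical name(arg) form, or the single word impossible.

checked all 2-command options: none fits.

impossible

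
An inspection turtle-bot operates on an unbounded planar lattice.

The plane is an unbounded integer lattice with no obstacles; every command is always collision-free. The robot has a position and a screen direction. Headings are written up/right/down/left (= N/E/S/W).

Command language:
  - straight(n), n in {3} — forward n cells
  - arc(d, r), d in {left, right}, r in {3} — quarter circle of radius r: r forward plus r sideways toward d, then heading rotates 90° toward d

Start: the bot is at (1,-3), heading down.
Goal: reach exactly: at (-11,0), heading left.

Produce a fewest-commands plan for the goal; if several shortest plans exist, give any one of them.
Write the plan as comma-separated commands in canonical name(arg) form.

arc(right, 3), arc(right, 3), arc(left, 3), straight(3)

start: at (1,-3), heading down
[1] after arc(right, 3): at (-2,-6), heading left
[2] after arc(right, 3): at (-5,-3), heading up
[3] after arc(left, 3): at (-8,0), heading left
[4] after straight(3): at (-11,0), heading left
minimal: 4 command(s), checked below 4.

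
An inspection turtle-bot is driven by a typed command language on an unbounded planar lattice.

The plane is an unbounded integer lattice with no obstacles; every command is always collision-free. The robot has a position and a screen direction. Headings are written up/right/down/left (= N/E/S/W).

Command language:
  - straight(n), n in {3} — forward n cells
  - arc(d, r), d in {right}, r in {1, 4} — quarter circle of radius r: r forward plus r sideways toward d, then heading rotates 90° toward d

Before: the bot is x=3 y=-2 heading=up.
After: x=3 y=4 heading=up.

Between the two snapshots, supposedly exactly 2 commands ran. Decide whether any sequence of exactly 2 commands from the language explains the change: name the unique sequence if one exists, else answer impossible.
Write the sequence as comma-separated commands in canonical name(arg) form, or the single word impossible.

straight(3), straight(3)

key: still facing N at the end — nothing in the sequence rotates
from: x=3 y=-2 heading=up
[1] after straight(3): x=3 y=1 heading=up
[2] after straight(3): x=3 y=4 heading=up
uniquely the one of 9 2-step routes that fits.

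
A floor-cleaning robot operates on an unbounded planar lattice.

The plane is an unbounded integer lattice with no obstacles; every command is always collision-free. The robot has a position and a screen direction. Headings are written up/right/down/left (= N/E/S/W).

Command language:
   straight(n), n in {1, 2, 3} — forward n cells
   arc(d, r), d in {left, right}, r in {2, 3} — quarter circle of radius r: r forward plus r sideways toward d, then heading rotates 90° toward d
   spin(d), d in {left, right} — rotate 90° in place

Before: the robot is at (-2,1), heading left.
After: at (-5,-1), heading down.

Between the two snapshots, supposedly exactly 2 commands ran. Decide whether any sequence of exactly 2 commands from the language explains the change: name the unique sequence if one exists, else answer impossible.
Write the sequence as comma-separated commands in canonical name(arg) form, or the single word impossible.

straight(1), arc(left, 2)

key: position moved to (-5,-1) AND the heading swung to S — translation plus rotation needed
start: at (-2,1), heading left
[1] after straight(1): at (-3,1), heading left
[2] after arc(left, 2): at (-5,-1), heading down
no other 2-command option fits: unique.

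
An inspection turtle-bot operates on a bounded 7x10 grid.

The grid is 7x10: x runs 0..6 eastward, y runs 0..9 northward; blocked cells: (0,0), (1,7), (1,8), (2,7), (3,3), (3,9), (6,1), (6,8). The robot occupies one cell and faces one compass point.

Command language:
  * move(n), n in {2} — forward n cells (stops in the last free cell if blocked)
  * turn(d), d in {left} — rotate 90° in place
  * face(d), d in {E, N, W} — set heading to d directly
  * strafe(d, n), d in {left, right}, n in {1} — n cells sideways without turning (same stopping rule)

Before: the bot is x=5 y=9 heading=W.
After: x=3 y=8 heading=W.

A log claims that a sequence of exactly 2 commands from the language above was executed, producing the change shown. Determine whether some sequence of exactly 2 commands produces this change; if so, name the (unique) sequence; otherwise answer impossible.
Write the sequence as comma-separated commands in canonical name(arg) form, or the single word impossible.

key: order matters: swapping strafe(left, 1) and move(2) lands elsewhere
initial: x=5 y=9 heading=W
[1] after strafe(left, 1): x=5 y=8 heading=W
[2] after move(2): x=3 y=8 heading=W
no rival 2-sequence matches.

strafe(left, 1), move(2)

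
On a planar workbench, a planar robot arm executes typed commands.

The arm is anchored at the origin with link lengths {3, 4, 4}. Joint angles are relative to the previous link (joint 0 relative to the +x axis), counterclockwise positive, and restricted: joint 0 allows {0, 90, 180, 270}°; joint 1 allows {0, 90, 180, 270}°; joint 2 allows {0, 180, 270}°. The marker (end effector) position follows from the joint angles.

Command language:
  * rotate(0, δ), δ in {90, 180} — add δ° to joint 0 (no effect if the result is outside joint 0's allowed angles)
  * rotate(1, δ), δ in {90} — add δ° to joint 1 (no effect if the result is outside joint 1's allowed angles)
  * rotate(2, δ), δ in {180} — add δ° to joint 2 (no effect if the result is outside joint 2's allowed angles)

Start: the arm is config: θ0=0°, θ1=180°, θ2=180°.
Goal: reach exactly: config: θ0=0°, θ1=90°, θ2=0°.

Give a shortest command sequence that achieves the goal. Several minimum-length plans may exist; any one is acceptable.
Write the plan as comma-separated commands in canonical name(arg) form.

rotate(2, 180), rotate(1, 90), rotate(1, 90), rotate(1, 90)

t0: config: θ0=0°, θ1=180°, θ2=180°
[1] after rotate(2, 180): config: θ0=0°, θ1=180°, θ2=0°
[2] after rotate(1, 90): config: θ0=0°, θ1=270°, θ2=0°
[3] after rotate(1, 90): config: θ0=0°, θ1=0°, θ2=0°
[4] after rotate(1, 90): config: θ0=0°, θ1=90°, θ2=0°
no 3-step plan works, so 4 is optimal.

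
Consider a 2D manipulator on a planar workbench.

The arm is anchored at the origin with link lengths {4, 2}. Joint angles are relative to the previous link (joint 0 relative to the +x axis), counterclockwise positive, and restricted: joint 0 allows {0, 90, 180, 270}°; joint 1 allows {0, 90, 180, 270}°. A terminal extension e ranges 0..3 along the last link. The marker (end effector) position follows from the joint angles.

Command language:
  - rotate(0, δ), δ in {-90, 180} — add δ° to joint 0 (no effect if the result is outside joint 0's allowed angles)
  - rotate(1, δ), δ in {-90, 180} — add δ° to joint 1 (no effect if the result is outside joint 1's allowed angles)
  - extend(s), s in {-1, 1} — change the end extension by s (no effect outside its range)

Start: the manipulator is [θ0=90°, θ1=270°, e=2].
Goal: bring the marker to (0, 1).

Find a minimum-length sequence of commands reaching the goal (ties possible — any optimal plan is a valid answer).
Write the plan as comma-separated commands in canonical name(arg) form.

initial: [θ0=90°, θ1=270°, e=2]
t=1 extend(-1) ⇒ [θ0=90°, θ1=270°, e=1]
t=2 rotate(1, -90) ⇒ [θ0=90°, θ1=180°, e=1]
no 1-step plan works, so 2 is optimal.

extend(-1), rotate(1, -90)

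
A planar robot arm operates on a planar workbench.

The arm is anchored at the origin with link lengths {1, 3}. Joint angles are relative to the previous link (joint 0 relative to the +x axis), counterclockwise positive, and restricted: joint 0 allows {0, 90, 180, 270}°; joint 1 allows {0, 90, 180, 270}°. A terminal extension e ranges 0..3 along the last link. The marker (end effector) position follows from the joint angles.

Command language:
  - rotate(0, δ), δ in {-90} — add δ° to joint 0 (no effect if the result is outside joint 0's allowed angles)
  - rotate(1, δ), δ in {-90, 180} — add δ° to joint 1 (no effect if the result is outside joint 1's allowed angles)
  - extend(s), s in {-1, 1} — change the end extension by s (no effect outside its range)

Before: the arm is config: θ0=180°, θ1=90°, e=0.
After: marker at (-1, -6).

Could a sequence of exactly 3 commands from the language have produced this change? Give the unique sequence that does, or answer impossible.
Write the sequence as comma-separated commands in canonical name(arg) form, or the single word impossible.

extend(1), extend(1), extend(1)

from: config: θ0=180°, θ1=90°, e=0
[1] after extend(1): config: θ0=180°, θ1=90°, e=1
[2] after extend(1): config: θ0=180°, θ1=90°, e=2
[3] after extend(1): config: θ0=180°, θ1=90°, e=3
all 125 alternatives checked — unique.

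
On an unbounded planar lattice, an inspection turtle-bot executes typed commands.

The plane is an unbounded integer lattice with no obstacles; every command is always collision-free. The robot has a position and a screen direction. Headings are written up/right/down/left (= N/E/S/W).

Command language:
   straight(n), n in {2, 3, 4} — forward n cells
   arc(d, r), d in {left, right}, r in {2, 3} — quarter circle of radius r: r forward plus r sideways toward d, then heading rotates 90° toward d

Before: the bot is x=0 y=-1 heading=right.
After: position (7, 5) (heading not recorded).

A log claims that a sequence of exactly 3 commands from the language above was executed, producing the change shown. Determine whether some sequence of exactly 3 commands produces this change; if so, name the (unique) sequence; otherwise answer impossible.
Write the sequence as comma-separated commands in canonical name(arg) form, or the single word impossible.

key: order matters: swapping straight(4) and straight(3) lands elsewhere
start: x=0 y=-1 heading=right
t=1 straight(4) ⇒ x=4 y=-1 heading=right
t=2 arc(left, 3) ⇒ x=7 y=2 heading=up
t=3 straight(3) ⇒ x=7 y=5 heading=up
no other 3-command option fits: unique.

straight(4), arc(left, 3), straight(3)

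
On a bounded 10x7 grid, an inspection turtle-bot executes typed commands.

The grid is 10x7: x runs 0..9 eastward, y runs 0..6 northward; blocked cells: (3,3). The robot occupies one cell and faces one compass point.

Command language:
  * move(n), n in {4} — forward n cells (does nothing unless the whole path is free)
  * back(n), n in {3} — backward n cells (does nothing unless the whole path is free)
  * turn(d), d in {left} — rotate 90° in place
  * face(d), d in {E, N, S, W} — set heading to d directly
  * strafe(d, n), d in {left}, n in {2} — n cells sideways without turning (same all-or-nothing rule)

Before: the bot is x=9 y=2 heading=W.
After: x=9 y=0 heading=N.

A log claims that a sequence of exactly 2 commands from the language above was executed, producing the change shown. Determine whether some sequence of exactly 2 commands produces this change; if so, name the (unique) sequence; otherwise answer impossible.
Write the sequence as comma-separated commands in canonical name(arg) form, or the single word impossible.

strafe(left, 2), face(N)

key: cell and facing (now N) both changed — the 2 commands mix motion and turning
initial: x=9 y=2 heading=W
[1] after strafe(left, 2): x=9 y=0 heading=W
[2] after face(N): x=9 y=0 heading=N
no other 2-command option fits: unique.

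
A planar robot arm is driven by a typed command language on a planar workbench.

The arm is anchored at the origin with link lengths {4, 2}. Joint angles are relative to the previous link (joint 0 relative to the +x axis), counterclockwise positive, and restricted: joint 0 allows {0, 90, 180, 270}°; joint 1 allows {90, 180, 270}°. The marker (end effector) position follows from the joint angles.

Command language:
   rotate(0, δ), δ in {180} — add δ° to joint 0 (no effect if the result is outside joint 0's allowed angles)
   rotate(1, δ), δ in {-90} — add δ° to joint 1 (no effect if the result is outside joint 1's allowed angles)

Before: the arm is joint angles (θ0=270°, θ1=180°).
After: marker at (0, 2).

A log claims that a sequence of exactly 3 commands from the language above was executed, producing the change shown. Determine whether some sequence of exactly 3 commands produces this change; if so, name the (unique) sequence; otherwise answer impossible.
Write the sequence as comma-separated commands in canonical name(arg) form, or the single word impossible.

initial: joint angles (θ0=270°, θ1=180°)
1. rotate(0, 180) → joint angles (θ0=90°, θ1=180°)
2. rotate(0, 180) → joint angles (θ0=270°, θ1=180°)
3. rotate(0, 180) → joint angles (θ0=90°, θ1=180°)
all 8 alternatives checked — unique.

rotate(0, 180), rotate(0, 180), rotate(0, 180)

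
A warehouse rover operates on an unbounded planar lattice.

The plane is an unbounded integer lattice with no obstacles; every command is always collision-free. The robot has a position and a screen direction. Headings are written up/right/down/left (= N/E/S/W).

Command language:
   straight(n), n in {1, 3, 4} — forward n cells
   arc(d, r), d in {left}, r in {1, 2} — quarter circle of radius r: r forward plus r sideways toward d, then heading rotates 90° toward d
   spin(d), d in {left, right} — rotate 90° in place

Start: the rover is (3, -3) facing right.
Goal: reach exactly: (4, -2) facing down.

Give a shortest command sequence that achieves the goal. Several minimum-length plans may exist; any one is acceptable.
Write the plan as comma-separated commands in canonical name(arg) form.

arc(left, 1), spin(right), spin(right)

from: (3, -3) facing right
[1] after arc(left, 1): (4, -2) facing up
[2] after spin(right): (4, -2) facing right
[3] after spin(right): (4, -2) facing down
nothing shorter than 3 reaches the goal.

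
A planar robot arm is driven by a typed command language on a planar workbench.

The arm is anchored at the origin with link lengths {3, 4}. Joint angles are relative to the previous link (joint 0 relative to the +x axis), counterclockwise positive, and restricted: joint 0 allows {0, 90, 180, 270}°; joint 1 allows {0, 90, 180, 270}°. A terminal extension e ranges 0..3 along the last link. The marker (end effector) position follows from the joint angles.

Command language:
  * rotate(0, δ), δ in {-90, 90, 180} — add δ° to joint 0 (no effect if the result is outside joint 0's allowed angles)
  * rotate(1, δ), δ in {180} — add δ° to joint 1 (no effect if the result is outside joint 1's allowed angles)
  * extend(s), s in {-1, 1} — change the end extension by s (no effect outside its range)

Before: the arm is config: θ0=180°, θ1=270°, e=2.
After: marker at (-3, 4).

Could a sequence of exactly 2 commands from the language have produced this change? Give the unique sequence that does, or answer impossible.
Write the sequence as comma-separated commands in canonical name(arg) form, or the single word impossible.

start: config: θ0=180°, θ1=270°, e=2
step 1 (extend(-1)): config: θ0=180°, θ1=270°, e=1
step 2 (extend(-1)): config: θ0=180°, θ1=270°, e=0
all 36 alternatives checked — unique.

extend(-1), extend(-1)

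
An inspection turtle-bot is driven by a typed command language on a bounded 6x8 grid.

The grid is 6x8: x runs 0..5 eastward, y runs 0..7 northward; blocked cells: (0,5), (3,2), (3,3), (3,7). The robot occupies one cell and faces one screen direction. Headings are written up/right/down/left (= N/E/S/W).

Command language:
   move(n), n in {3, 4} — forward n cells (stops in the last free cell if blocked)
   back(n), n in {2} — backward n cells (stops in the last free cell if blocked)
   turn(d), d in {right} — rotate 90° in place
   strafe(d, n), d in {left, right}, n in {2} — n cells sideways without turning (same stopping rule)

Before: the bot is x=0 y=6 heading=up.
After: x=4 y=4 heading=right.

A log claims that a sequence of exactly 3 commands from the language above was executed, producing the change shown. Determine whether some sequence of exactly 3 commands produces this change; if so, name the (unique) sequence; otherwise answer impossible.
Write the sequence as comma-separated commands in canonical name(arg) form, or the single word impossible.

key: running strafe(right, 2) before turn(right) would end elsewhere — order is forced
initial: x=0 y=6 heading=up
step 1 (turn(right)): x=0 y=6 heading=right
step 2 (move(4)): x=4 y=6 heading=right
step 3 (strafe(right, 2)): x=4 y=4 heading=right
uniquely the one of 216 3-step routes that fits.

turn(right), move(4), strafe(right, 2)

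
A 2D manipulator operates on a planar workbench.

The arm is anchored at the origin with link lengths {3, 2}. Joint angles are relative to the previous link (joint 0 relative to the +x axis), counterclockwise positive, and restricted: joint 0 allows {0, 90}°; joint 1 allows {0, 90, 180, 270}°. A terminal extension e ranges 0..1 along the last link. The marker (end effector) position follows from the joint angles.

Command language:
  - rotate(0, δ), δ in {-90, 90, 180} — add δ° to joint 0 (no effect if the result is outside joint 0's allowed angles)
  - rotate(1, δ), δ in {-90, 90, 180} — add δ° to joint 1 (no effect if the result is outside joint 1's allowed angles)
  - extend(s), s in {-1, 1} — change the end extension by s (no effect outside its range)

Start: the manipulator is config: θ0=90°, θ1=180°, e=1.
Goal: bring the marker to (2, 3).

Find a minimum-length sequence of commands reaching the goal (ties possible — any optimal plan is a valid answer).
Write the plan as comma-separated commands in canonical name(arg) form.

extend(-1), rotate(1, 90)

initial: config: θ0=90°, θ1=180°, e=1
step 1 (extend(-1)): config: θ0=90°, θ1=180°, e=0
step 2 (rotate(1, 90)): config: θ0=90°, θ1=270°, e=0
no 1-step plan works, so 2 is optimal.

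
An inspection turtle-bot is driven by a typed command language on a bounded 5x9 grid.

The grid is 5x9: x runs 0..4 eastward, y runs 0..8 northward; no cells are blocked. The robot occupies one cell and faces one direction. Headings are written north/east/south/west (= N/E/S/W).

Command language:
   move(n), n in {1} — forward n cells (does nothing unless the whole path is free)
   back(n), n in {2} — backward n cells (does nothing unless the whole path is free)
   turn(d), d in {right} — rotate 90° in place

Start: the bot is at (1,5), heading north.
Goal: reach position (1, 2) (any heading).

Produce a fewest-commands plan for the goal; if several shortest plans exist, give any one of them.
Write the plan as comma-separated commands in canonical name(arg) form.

begin: at (1,5), heading north
step 1 (back(2)): at (1,3), heading north
step 2 (back(2)): at (1,1), heading north
step 3 (move(1)): at (1,2), heading north
shorter routes all fall short; 3 is best.

back(2), back(2), move(1)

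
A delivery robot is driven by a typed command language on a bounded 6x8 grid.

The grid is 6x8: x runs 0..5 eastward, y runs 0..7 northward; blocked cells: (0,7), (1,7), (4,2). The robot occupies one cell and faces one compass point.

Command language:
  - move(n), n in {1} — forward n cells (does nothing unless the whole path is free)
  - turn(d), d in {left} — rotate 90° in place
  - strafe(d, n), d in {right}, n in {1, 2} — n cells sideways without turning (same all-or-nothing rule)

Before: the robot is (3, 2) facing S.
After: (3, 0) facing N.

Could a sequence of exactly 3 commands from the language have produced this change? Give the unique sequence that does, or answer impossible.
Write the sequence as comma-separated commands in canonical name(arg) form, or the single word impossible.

turn(left), strafe(right, 2), turn(left)

key: cell and facing (now N) both changed — the 3 commands mix motion and turning
start: (3, 2) facing S
[1] after turn(left): (3, 2) facing E
[2] after strafe(right, 2): (3, 0) facing E
[3] after turn(left): (3, 0) facing N
no rival 3-sequence matches.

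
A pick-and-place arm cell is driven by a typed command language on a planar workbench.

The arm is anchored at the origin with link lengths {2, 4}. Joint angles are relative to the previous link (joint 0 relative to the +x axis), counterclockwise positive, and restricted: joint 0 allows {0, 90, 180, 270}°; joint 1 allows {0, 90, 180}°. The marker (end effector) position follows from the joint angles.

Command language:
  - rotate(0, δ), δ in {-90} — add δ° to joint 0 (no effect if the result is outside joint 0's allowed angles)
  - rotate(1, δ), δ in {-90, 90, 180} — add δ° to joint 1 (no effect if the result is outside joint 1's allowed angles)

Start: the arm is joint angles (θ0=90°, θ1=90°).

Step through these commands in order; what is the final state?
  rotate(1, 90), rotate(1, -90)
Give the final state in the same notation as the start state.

begin: joint angles (θ0=90°, θ1=90°)
t=1 rotate(1, 90) ⇒ joint angles (θ0=90°, θ1=180°)
t=2 rotate(1, -90) ⇒ joint angles (θ0=90°, θ1=90°)

joint angles (θ0=90°, θ1=90°)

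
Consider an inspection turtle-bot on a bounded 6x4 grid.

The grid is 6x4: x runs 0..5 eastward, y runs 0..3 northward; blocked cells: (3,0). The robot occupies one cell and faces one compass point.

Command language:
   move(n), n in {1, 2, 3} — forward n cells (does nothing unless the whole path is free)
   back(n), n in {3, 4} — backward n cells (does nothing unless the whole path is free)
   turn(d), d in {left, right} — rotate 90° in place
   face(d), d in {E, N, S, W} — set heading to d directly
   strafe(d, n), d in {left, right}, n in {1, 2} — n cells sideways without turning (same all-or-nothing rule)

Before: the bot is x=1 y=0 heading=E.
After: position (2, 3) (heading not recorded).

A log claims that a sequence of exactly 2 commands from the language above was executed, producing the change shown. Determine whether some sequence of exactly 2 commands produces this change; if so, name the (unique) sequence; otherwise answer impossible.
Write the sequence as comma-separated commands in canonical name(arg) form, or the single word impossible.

every 2-command combo misses the target.

impossible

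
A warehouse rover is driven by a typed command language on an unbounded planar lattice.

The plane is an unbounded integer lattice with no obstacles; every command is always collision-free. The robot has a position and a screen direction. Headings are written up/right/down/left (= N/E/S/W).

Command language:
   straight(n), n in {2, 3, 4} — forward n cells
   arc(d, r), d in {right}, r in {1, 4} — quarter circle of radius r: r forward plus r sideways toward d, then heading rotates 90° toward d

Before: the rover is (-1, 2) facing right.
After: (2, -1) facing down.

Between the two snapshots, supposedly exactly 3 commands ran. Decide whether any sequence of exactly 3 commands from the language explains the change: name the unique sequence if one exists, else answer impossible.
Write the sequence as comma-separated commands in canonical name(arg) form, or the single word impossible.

key: cell and facing (now S) both changed — the 3 commands mix motion and turning
from: (-1, 2) facing right
step 1 (straight(2)): (1, 2) facing right
step 2 (arc(right, 1)): (2, 1) facing down
step 3 (straight(2)): (2, -1) facing down
uniquely the one of 125 3-step routes that fits.

straight(2), arc(right, 1), straight(2)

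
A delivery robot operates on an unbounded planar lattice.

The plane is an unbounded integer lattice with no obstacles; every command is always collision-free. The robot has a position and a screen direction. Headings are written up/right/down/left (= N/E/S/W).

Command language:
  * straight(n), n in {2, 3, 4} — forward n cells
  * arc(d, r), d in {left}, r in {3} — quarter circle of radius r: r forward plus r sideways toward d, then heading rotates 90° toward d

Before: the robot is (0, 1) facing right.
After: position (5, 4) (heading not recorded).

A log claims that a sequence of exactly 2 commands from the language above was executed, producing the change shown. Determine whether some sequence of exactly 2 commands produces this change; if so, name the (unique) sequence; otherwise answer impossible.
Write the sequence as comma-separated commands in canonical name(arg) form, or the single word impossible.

key: order matters: swapping straight(2) and arc(left, 3) lands elsewhere
initial: (0, 1) facing right
1. straight(2) → (2, 1) facing right
2. arc(left, 3) → (5, 4) facing up
uniquely the one of 16 2-step routes that fits.

straight(2), arc(left, 3)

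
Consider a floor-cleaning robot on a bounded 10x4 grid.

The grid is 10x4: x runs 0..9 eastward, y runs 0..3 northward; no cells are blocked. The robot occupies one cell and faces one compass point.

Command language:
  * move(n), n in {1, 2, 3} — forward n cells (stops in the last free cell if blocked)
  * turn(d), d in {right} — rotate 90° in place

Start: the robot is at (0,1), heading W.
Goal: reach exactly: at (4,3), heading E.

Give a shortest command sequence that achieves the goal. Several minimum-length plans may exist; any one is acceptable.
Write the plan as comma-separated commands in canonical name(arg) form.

start: at (0,1), heading W
t=1 turn(right) ⇒ at (0,1), heading N
t=2 move(3) ⇒ at (0,3), heading N
t=3 turn(right) ⇒ at (0,3), heading E
t=4 move(3) ⇒ at (3,3), heading E
t=5 move(1) ⇒ at (4,3), heading E
no 4-step plan works, so 5 is optimal.

turn(right), move(3), turn(right), move(3), move(1)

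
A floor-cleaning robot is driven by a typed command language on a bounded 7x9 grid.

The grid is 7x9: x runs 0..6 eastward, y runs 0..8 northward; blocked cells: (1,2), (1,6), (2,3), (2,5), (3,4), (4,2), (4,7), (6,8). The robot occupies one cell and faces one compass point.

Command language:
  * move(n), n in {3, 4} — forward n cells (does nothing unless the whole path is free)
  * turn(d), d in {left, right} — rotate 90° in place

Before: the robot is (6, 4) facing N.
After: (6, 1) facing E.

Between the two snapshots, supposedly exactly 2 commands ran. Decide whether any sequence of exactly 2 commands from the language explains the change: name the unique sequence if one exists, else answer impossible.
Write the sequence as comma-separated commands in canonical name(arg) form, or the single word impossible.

checked all 2-command options: none fits.

impossible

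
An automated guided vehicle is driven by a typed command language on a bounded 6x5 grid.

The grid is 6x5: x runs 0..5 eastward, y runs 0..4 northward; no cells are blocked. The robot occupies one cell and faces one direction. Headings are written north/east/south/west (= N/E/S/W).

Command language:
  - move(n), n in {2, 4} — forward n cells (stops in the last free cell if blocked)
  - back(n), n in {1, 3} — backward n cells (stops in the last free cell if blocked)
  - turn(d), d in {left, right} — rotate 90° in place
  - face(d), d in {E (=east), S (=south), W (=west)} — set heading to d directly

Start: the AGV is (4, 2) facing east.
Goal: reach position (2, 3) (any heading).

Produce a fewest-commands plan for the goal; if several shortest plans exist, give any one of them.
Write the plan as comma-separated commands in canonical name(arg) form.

face(W), move(2), face(S), back(1)

from: (4, 2) facing east
step 1 (face(W)): (4, 2) facing west
step 2 (move(2)): (2, 2) facing west
step 3 (face(S)): (2, 2) facing south
step 4 (back(1)): (2, 3) facing south
minimal: 4 command(s), checked below 4.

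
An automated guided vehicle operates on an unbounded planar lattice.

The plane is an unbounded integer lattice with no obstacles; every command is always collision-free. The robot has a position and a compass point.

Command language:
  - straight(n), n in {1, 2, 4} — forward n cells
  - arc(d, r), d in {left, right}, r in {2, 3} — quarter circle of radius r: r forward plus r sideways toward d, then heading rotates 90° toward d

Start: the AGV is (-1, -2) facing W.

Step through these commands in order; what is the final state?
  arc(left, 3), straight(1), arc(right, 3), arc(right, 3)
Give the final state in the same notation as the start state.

(-10, -6) facing N

initial: (-1, -2) facing W
1. arc(left, 3) → (-4, -5) facing S
2. straight(1) → (-4, -6) facing S
3. arc(right, 3) → (-7, -9) facing W
4. arc(right, 3) → (-10, -6) facing N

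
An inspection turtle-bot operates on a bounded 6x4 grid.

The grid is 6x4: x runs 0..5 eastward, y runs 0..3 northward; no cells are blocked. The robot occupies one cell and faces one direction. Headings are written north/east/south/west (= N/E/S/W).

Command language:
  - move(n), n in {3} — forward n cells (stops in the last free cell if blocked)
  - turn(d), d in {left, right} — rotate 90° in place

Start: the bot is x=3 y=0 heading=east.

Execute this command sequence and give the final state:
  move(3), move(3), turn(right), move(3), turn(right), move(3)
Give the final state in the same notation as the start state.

x=2 y=0 heading=west

initial: x=3 y=0 heading=east
[1] after move(3): x=5 y=0 heading=east
[2] after move(3): x=5 y=0 heading=east
[3] after turn(right): x=5 y=0 heading=south
[4] after move(3): x=5 y=0 heading=south
[5] after turn(right): x=5 y=0 heading=west
[6] after move(3): x=2 y=0 heading=west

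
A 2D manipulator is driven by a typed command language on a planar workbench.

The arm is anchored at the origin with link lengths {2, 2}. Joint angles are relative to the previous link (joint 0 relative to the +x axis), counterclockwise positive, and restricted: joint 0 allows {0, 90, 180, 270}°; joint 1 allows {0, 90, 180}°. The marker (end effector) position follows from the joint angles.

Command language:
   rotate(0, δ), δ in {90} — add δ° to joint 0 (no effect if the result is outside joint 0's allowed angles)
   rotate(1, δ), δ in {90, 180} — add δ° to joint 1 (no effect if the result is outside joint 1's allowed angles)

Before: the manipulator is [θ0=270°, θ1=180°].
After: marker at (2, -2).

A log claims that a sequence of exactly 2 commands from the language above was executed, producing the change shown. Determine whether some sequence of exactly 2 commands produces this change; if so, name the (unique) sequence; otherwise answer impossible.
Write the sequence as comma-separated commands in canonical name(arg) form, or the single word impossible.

rotate(1, 180), rotate(1, 90)

key: order matters: swapping rotate(1, 180) and rotate(1, 90) lands elsewhere
start: [θ0=270°, θ1=180°]
[1] after rotate(1, 180): [θ0=270°, θ1=0°]
[2] after rotate(1, 90): [θ0=270°, θ1=90°]
uniquely the one of 9 2-step routes that fits.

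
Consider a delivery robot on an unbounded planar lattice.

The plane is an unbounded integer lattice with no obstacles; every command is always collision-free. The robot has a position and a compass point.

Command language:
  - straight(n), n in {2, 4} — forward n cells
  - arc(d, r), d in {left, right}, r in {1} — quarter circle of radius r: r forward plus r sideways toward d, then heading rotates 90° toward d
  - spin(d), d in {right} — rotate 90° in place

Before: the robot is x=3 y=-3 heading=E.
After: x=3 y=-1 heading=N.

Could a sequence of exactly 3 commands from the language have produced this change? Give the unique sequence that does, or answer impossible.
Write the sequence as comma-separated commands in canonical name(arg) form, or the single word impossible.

arc(left, 1), arc(left, 1), spin(right)

key: position moved to (3,-1) AND the heading swung to N — translation plus rotation needed
t0: x=3 y=-3 heading=E
1. arc(left, 1) → x=4 y=-2 heading=N
2. arc(left, 1) → x=3 y=-1 heading=W
3. spin(right) → x=3 y=-1 heading=N
uniquely the one of 125 3-step routes that fits.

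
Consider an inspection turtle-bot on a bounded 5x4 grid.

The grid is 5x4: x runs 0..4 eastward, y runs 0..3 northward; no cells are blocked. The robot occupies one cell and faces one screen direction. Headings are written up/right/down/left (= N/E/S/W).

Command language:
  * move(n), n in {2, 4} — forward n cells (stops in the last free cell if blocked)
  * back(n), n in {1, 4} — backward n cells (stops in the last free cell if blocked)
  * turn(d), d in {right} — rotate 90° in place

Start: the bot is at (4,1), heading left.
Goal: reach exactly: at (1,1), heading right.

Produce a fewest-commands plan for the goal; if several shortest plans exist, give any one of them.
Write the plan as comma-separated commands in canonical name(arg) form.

move(4), back(1), turn(right), turn(right)

t0: at (4,1), heading left
1. move(4) → at (0,1), heading left
2. back(1) → at (1,1), heading left
3. turn(right) → at (1,1), heading up
4. turn(right) → at (1,1), heading right
shorter routes all fall short; 4 is best.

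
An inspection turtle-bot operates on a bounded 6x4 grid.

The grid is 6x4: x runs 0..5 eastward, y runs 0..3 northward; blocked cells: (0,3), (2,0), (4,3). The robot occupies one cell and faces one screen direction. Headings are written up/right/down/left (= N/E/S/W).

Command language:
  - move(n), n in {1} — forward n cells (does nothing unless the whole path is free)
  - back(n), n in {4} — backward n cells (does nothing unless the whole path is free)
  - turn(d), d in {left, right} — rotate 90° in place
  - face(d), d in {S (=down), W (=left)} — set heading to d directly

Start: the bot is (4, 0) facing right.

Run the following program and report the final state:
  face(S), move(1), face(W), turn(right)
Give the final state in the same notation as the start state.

(4, 0) facing up

begin: (4, 0) facing right
1. face(S) → (4, 0) facing down
2. move(1) → (4, 0) facing down
3. face(W) → (4, 0) facing left
4. turn(right) → (4, 0) facing up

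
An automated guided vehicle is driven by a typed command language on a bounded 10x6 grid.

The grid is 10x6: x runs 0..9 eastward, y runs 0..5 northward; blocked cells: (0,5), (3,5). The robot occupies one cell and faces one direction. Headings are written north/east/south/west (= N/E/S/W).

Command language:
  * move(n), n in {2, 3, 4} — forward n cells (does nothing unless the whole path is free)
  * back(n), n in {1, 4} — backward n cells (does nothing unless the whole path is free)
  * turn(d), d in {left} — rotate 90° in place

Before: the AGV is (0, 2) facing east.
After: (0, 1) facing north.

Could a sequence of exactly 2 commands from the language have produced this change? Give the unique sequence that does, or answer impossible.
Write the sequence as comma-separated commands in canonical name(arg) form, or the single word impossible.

key: order matters: swapping turn(left) and back(1) lands elsewhere
t0: (0, 2) facing east
step 1 (turn(left)): (0, 2) facing north
step 2 (back(1)): (0, 1) facing north
no other 2-command option fits: unique.

turn(left), back(1)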